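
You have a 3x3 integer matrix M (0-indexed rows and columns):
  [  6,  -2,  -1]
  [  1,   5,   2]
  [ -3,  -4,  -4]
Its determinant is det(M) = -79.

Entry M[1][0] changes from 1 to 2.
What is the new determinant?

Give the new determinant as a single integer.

det is linear in row 1: changing M[1][0] by delta changes det by delta * cofactor(1,0).
Cofactor C_10 = (-1)^(1+0) * minor(1,0) = -4
Entry delta = 2 - 1 = 1
Det delta = 1 * -4 = -4
New det = -79 + -4 = -83

Answer: -83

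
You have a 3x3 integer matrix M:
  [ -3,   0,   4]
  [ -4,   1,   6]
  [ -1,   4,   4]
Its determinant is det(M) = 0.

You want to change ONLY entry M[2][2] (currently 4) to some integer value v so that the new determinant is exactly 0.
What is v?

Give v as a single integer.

Answer: 4

Derivation:
det is linear in entry M[2][2]: det = old_det + (v - 4) * C_22
Cofactor C_22 = -3
Want det = 0: 0 + (v - 4) * -3 = 0
  (v - 4) = 0 / -3 = 0
  v = 4 + (0) = 4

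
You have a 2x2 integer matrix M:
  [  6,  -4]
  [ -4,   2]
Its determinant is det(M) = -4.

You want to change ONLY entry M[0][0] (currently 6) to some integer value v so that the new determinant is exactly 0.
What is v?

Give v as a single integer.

det is linear in entry M[0][0]: det = old_det + (v - 6) * C_00
Cofactor C_00 = 2
Want det = 0: -4 + (v - 6) * 2 = 0
  (v - 6) = 4 / 2 = 2
  v = 6 + (2) = 8

Answer: 8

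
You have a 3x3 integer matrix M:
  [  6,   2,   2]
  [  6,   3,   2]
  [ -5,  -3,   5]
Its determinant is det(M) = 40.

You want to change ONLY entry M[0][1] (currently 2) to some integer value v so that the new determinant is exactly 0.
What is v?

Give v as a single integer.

det is linear in entry M[0][1]: det = old_det + (v - 2) * C_01
Cofactor C_01 = -40
Want det = 0: 40 + (v - 2) * -40 = 0
  (v - 2) = -40 / -40 = 1
  v = 2 + (1) = 3

Answer: 3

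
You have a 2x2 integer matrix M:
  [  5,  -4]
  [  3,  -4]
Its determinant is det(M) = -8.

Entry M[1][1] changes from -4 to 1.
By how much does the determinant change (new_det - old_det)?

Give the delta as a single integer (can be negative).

Cofactor C_11 = 5
Entry delta = 1 - -4 = 5
Det delta = entry_delta * cofactor = 5 * 5 = 25

Answer: 25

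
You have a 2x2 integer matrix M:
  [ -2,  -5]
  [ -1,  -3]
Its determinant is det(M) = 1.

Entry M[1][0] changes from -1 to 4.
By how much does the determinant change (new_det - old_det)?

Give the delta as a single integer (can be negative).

Cofactor C_10 = 5
Entry delta = 4 - -1 = 5
Det delta = entry_delta * cofactor = 5 * 5 = 25

Answer: 25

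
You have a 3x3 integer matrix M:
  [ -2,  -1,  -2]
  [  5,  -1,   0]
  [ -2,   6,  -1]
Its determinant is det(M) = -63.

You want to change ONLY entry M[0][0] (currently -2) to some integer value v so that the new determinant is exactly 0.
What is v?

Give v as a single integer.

det is linear in entry M[0][0]: det = old_det + (v - -2) * C_00
Cofactor C_00 = 1
Want det = 0: -63 + (v - -2) * 1 = 0
  (v - -2) = 63 / 1 = 63
  v = -2 + (63) = 61

Answer: 61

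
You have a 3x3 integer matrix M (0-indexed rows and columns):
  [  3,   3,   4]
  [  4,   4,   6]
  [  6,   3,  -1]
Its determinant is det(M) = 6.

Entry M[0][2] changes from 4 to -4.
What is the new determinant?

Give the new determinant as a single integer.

Answer: 102

Derivation:
det is linear in row 0: changing M[0][2] by delta changes det by delta * cofactor(0,2).
Cofactor C_02 = (-1)^(0+2) * minor(0,2) = -12
Entry delta = -4 - 4 = -8
Det delta = -8 * -12 = 96
New det = 6 + 96 = 102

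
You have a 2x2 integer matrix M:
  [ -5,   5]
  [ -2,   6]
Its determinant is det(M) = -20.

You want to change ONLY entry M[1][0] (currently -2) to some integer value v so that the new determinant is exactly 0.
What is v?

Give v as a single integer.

Answer: -6

Derivation:
det is linear in entry M[1][0]: det = old_det + (v - -2) * C_10
Cofactor C_10 = -5
Want det = 0: -20 + (v - -2) * -5 = 0
  (v - -2) = 20 / -5 = -4
  v = -2 + (-4) = -6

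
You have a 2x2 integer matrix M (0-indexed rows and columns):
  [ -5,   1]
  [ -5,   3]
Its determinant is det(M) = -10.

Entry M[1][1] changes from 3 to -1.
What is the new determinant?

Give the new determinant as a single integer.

Answer: 10

Derivation:
det is linear in row 1: changing M[1][1] by delta changes det by delta * cofactor(1,1).
Cofactor C_11 = (-1)^(1+1) * minor(1,1) = -5
Entry delta = -1 - 3 = -4
Det delta = -4 * -5 = 20
New det = -10 + 20 = 10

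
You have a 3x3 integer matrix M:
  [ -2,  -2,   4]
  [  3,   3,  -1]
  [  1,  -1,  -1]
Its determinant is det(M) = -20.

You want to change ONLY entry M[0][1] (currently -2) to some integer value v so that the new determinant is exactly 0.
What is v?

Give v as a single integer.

Answer: 8

Derivation:
det is linear in entry M[0][1]: det = old_det + (v - -2) * C_01
Cofactor C_01 = 2
Want det = 0: -20 + (v - -2) * 2 = 0
  (v - -2) = 20 / 2 = 10
  v = -2 + (10) = 8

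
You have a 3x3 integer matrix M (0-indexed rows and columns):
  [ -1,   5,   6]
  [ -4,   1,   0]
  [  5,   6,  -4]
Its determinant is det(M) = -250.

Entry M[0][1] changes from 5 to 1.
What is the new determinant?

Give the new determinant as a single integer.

Answer: -186

Derivation:
det is linear in row 0: changing M[0][1] by delta changes det by delta * cofactor(0,1).
Cofactor C_01 = (-1)^(0+1) * minor(0,1) = -16
Entry delta = 1 - 5 = -4
Det delta = -4 * -16 = 64
New det = -250 + 64 = -186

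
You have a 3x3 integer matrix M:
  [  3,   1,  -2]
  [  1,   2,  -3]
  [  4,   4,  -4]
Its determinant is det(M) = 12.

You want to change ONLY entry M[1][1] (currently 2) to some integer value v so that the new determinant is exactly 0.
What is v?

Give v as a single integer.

det is linear in entry M[1][1]: det = old_det + (v - 2) * C_11
Cofactor C_11 = -4
Want det = 0: 12 + (v - 2) * -4 = 0
  (v - 2) = -12 / -4 = 3
  v = 2 + (3) = 5

Answer: 5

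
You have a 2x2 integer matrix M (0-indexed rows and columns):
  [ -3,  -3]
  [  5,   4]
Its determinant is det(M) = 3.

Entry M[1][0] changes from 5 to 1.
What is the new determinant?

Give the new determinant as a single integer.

det is linear in row 1: changing M[1][0] by delta changes det by delta * cofactor(1,0).
Cofactor C_10 = (-1)^(1+0) * minor(1,0) = 3
Entry delta = 1 - 5 = -4
Det delta = -4 * 3 = -12
New det = 3 + -12 = -9

Answer: -9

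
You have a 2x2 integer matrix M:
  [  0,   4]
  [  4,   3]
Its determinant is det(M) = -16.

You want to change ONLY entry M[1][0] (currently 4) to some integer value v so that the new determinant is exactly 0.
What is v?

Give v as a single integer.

det is linear in entry M[1][0]: det = old_det + (v - 4) * C_10
Cofactor C_10 = -4
Want det = 0: -16 + (v - 4) * -4 = 0
  (v - 4) = 16 / -4 = -4
  v = 4 + (-4) = 0

Answer: 0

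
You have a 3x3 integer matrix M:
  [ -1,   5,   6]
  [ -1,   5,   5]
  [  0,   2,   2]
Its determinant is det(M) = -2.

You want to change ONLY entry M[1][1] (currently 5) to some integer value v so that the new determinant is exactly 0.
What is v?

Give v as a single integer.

Answer: 4

Derivation:
det is linear in entry M[1][1]: det = old_det + (v - 5) * C_11
Cofactor C_11 = -2
Want det = 0: -2 + (v - 5) * -2 = 0
  (v - 5) = 2 / -2 = -1
  v = 5 + (-1) = 4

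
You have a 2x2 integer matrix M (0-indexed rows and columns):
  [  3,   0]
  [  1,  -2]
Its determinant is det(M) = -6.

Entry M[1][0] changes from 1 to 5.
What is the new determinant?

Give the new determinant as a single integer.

det is linear in row 1: changing M[1][0] by delta changes det by delta * cofactor(1,0).
Cofactor C_10 = (-1)^(1+0) * minor(1,0) = 0
Entry delta = 5 - 1 = 4
Det delta = 4 * 0 = 0
New det = -6 + 0 = -6

Answer: -6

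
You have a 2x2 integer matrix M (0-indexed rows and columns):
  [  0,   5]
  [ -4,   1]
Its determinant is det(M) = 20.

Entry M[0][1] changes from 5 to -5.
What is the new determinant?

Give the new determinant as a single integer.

det is linear in row 0: changing M[0][1] by delta changes det by delta * cofactor(0,1).
Cofactor C_01 = (-1)^(0+1) * minor(0,1) = 4
Entry delta = -5 - 5 = -10
Det delta = -10 * 4 = -40
New det = 20 + -40 = -20

Answer: -20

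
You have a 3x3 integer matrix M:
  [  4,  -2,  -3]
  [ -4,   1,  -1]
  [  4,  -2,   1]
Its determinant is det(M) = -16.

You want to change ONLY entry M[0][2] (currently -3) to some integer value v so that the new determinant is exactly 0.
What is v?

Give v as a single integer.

det is linear in entry M[0][2]: det = old_det + (v - -3) * C_02
Cofactor C_02 = 4
Want det = 0: -16 + (v - -3) * 4 = 0
  (v - -3) = 16 / 4 = 4
  v = -3 + (4) = 1

Answer: 1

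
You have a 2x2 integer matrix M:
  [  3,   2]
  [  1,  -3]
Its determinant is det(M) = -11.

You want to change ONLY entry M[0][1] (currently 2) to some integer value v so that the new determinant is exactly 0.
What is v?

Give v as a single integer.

Answer: -9

Derivation:
det is linear in entry M[0][1]: det = old_det + (v - 2) * C_01
Cofactor C_01 = -1
Want det = 0: -11 + (v - 2) * -1 = 0
  (v - 2) = 11 / -1 = -11
  v = 2 + (-11) = -9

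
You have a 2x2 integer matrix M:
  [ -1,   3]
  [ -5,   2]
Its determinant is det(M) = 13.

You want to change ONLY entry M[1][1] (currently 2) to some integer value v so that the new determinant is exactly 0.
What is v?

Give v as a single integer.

Answer: 15

Derivation:
det is linear in entry M[1][1]: det = old_det + (v - 2) * C_11
Cofactor C_11 = -1
Want det = 0: 13 + (v - 2) * -1 = 0
  (v - 2) = -13 / -1 = 13
  v = 2 + (13) = 15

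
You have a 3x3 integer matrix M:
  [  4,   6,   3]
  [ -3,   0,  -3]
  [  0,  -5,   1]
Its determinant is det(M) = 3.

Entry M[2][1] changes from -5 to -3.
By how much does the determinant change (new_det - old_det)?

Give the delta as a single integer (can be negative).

Answer: 6

Derivation:
Cofactor C_21 = 3
Entry delta = -3 - -5 = 2
Det delta = entry_delta * cofactor = 2 * 3 = 6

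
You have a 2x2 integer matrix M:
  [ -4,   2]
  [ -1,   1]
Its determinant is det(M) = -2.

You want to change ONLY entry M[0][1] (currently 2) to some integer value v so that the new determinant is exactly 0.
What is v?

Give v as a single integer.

det is linear in entry M[0][1]: det = old_det + (v - 2) * C_01
Cofactor C_01 = 1
Want det = 0: -2 + (v - 2) * 1 = 0
  (v - 2) = 2 / 1 = 2
  v = 2 + (2) = 4

Answer: 4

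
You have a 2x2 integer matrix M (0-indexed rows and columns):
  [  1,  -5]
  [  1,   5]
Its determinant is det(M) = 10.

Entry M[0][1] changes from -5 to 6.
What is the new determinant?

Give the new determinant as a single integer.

Answer: -1

Derivation:
det is linear in row 0: changing M[0][1] by delta changes det by delta * cofactor(0,1).
Cofactor C_01 = (-1)^(0+1) * minor(0,1) = -1
Entry delta = 6 - -5 = 11
Det delta = 11 * -1 = -11
New det = 10 + -11 = -1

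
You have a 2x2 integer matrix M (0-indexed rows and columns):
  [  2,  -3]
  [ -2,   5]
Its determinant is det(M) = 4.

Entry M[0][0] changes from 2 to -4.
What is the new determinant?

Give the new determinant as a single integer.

det is linear in row 0: changing M[0][0] by delta changes det by delta * cofactor(0,0).
Cofactor C_00 = (-1)^(0+0) * minor(0,0) = 5
Entry delta = -4 - 2 = -6
Det delta = -6 * 5 = -30
New det = 4 + -30 = -26

Answer: -26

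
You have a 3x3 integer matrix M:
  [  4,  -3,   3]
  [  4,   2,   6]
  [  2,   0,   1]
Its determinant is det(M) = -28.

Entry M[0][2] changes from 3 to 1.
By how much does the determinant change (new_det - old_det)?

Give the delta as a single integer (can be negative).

Answer: 8

Derivation:
Cofactor C_02 = -4
Entry delta = 1 - 3 = -2
Det delta = entry_delta * cofactor = -2 * -4 = 8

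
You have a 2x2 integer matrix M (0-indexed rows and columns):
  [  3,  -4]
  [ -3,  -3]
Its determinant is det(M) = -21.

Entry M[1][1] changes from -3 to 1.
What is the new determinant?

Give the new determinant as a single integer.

Answer: -9

Derivation:
det is linear in row 1: changing M[1][1] by delta changes det by delta * cofactor(1,1).
Cofactor C_11 = (-1)^(1+1) * minor(1,1) = 3
Entry delta = 1 - -3 = 4
Det delta = 4 * 3 = 12
New det = -21 + 12 = -9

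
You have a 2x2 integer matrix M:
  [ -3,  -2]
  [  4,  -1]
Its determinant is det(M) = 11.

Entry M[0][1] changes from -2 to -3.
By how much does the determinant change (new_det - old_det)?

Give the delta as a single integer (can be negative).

Cofactor C_01 = -4
Entry delta = -3 - -2 = -1
Det delta = entry_delta * cofactor = -1 * -4 = 4

Answer: 4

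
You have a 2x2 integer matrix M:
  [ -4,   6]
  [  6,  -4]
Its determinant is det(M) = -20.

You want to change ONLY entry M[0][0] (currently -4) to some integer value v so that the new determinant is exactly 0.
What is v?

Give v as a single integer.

det is linear in entry M[0][0]: det = old_det + (v - -4) * C_00
Cofactor C_00 = -4
Want det = 0: -20 + (v - -4) * -4 = 0
  (v - -4) = 20 / -4 = -5
  v = -4 + (-5) = -9

Answer: -9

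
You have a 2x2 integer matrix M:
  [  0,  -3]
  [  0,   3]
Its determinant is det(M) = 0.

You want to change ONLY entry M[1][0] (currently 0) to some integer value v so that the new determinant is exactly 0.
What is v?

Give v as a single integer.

Answer: 0

Derivation:
det is linear in entry M[1][0]: det = old_det + (v - 0) * C_10
Cofactor C_10 = 3
Want det = 0: 0 + (v - 0) * 3 = 0
  (v - 0) = 0 / 3 = 0
  v = 0 + (0) = 0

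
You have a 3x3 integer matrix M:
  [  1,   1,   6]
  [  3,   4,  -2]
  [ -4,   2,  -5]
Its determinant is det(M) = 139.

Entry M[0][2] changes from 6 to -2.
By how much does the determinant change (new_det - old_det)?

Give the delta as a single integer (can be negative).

Cofactor C_02 = 22
Entry delta = -2 - 6 = -8
Det delta = entry_delta * cofactor = -8 * 22 = -176

Answer: -176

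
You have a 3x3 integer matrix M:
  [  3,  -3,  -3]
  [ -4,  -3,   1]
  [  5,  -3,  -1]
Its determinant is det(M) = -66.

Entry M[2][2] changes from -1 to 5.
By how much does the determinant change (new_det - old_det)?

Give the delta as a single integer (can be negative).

Cofactor C_22 = -21
Entry delta = 5 - -1 = 6
Det delta = entry_delta * cofactor = 6 * -21 = -126

Answer: -126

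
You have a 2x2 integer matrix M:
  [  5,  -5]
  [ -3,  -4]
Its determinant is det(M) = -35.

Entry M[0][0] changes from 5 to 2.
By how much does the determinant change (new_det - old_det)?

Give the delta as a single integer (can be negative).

Answer: 12

Derivation:
Cofactor C_00 = -4
Entry delta = 2 - 5 = -3
Det delta = entry_delta * cofactor = -3 * -4 = 12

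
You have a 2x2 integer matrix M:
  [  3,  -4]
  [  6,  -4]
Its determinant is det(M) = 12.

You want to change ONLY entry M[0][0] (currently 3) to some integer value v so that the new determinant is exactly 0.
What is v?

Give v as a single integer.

det is linear in entry M[0][0]: det = old_det + (v - 3) * C_00
Cofactor C_00 = -4
Want det = 0: 12 + (v - 3) * -4 = 0
  (v - 3) = -12 / -4 = 3
  v = 3 + (3) = 6

Answer: 6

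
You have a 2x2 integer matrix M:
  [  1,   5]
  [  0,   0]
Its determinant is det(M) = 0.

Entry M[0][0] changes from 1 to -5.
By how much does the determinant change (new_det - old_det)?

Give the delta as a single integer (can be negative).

Cofactor C_00 = 0
Entry delta = -5 - 1 = -6
Det delta = entry_delta * cofactor = -6 * 0 = 0

Answer: 0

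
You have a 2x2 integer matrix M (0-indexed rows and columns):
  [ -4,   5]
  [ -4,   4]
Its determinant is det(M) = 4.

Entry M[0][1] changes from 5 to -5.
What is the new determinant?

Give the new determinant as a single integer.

Answer: -36

Derivation:
det is linear in row 0: changing M[0][1] by delta changes det by delta * cofactor(0,1).
Cofactor C_01 = (-1)^(0+1) * minor(0,1) = 4
Entry delta = -5 - 5 = -10
Det delta = -10 * 4 = -40
New det = 4 + -40 = -36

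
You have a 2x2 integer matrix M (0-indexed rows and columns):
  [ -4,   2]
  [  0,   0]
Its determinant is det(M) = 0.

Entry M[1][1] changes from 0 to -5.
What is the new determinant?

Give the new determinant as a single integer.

det is linear in row 1: changing M[1][1] by delta changes det by delta * cofactor(1,1).
Cofactor C_11 = (-1)^(1+1) * minor(1,1) = -4
Entry delta = -5 - 0 = -5
Det delta = -5 * -4 = 20
New det = 0 + 20 = 20

Answer: 20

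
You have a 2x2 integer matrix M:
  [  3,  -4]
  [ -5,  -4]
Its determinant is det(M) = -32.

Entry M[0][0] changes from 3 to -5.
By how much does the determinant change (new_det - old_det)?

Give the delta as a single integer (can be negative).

Answer: 32

Derivation:
Cofactor C_00 = -4
Entry delta = -5 - 3 = -8
Det delta = entry_delta * cofactor = -8 * -4 = 32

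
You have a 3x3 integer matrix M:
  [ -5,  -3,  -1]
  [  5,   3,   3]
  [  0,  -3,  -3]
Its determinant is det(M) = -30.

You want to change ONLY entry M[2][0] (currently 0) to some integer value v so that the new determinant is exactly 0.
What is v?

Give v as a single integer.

det is linear in entry M[2][0]: det = old_det + (v - 0) * C_20
Cofactor C_20 = -6
Want det = 0: -30 + (v - 0) * -6 = 0
  (v - 0) = 30 / -6 = -5
  v = 0 + (-5) = -5

Answer: -5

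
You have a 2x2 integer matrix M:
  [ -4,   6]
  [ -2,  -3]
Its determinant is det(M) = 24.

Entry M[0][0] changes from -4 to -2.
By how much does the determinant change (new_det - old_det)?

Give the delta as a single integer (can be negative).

Answer: -6

Derivation:
Cofactor C_00 = -3
Entry delta = -2 - -4 = 2
Det delta = entry_delta * cofactor = 2 * -3 = -6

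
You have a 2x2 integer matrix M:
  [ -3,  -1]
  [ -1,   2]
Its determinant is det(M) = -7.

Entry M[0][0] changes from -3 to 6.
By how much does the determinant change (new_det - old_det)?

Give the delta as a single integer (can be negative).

Answer: 18

Derivation:
Cofactor C_00 = 2
Entry delta = 6 - -3 = 9
Det delta = entry_delta * cofactor = 9 * 2 = 18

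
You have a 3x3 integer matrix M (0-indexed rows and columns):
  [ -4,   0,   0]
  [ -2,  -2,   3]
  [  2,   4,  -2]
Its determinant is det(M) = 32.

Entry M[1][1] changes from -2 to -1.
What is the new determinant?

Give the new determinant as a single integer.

det is linear in row 1: changing M[1][1] by delta changes det by delta * cofactor(1,1).
Cofactor C_11 = (-1)^(1+1) * minor(1,1) = 8
Entry delta = -1 - -2 = 1
Det delta = 1 * 8 = 8
New det = 32 + 8 = 40

Answer: 40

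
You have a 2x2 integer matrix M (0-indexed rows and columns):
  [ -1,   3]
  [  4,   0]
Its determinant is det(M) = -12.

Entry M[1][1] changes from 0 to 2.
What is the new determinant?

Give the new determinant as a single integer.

Answer: -14

Derivation:
det is linear in row 1: changing M[1][1] by delta changes det by delta * cofactor(1,1).
Cofactor C_11 = (-1)^(1+1) * minor(1,1) = -1
Entry delta = 2 - 0 = 2
Det delta = 2 * -1 = -2
New det = -12 + -2 = -14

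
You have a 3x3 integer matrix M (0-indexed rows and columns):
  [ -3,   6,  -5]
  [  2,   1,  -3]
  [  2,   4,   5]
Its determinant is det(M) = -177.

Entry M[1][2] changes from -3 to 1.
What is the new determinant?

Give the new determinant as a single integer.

det is linear in row 1: changing M[1][2] by delta changes det by delta * cofactor(1,2).
Cofactor C_12 = (-1)^(1+2) * minor(1,2) = 24
Entry delta = 1 - -3 = 4
Det delta = 4 * 24 = 96
New det = -177 + 96 = -81

Answer: -81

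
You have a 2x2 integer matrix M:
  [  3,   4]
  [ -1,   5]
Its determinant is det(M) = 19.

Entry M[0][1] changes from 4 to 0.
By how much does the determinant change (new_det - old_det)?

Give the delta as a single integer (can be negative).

Answer: -4

Derivation:
Cofactor C_01 = 1
Entry delta = 0 - 4 = -4
Det delta = entry_delta * cofactor = -4 * 1 = -4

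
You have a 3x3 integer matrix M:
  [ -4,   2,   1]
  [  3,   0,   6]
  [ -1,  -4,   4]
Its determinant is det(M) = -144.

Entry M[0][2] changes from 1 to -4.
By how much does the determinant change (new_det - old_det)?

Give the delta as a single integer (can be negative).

Cofactor C_02 = -12
Entry delta = -4 - 1 = -5
Det delta = entry_delta * cofactor = -5 * -12 = 60

Answer: 60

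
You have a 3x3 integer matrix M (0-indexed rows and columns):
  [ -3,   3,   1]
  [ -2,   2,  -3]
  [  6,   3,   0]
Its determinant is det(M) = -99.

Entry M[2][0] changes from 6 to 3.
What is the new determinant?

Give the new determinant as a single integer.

det is linear in row 2: changing M[2][0] by delta changes det by delta * cofactor(2,0).
Cofactor C_20 = (-1)^(2+0) * minor(2,0) = -11
Entry delta = 3 - 6 = -3
Det delta = -3 * -11 = 33
New det = -99 + 33 = -66

Answer: -66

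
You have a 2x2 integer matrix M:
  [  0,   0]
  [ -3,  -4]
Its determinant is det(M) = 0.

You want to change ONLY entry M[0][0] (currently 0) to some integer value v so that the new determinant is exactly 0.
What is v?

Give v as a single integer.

Answer: 0

Derivation:
det is linear in entry M[0][0]: det = old_det + (v - 0) * C_00
Cofactor C_00 = -4
Want det = 0: 0 + (v - 0) * -4 = 0
  (v - 0) = 0 / -4 = 0
  v = 0 + (0) = 0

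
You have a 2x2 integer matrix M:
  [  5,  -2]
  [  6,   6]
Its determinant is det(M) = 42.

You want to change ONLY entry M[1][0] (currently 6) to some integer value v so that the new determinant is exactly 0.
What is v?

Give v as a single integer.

det is linear in entry M[1][0]: det = old_det + (v - 6) * C_10
Cofactor C_10 = 2
Want det = 0: 42 + (v - 6) * 2 = 0
  (v - 6) = -42 / 2 = -21
  v = 6 + (-21) = -15

Answer: -15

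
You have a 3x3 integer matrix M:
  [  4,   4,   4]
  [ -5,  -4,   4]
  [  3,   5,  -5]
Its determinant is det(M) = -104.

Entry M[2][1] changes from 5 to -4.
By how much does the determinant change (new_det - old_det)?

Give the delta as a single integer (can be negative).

Cofactor C_21 = -36
Entry delta = -4 - 5 = -9
Det delta = entry_delta * cofactor = -9 * -36 = 324

Answer: 324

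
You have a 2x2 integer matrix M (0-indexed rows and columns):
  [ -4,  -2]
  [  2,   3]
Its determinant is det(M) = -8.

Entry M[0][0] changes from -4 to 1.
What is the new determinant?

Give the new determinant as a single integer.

det is linear in row 0: changing M[0][0] by delta changes det by delta * cofactor(0,0).
Cofactor C_00 = (-1)^(0+0) * minor(0,0) = 3
Entry delta = 1 - -4 = 5
Det delta = 5 * 3 = 15
New det = -8 + 15 = 7

Answer: 7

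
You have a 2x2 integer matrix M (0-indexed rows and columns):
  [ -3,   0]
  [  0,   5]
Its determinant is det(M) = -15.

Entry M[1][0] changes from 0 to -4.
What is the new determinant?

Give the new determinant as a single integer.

Answer: -15

Derivation:
det is linear in row 1: changing M[1][0] by delta changes det by delta * cofactor(1,0).
Cofactor C_10 = (-1)^(1+0) * minor(1,0) = 0
Entry delta = -4 - 0 = -4
Det delta = -4 * 0 = 0
New det = -15 + 0 = -15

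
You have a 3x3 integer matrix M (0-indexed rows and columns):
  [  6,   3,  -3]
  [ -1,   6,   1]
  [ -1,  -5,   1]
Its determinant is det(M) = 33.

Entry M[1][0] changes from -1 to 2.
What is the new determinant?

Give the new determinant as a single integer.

Answer: 69

Derivation:
det is linear in row 1: changing M[1][0] by delta changes det by delta * cofactor(1,0).
Cofactor C_10 = (-1)^(1+0) * minor(1,0) = 12
Entry delta = 2 - -1 = 3
Det delta = 3 * 12 = 36
New det = 33 + 36 = 69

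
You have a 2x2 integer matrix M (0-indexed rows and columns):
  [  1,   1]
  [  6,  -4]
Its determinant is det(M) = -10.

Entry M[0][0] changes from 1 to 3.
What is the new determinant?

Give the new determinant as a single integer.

det is linear in row 0: changing M[0][0] by delta changes det by delta * cofactor(0,0).
Cofactor C_00 = (-1)^(0+0) * minor(0,0) = -4
Entry delta = 3 - 1 = 2
Det delta = 2 * -4 = -8
New det = -10 + -8 = -18

Answer: -18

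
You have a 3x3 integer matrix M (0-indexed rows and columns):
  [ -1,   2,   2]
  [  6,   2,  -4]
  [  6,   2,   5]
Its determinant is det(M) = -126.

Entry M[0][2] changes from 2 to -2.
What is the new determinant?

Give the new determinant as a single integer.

Answer: -126

Derivation:
det is linear in row 0: changing M[0][2] by delta changes det by delta * cofactor(0,2).
Cofactor C_02 = (-1)^(0+2) * minor(0,2) = 0
Entry delta = -2 - 2 = -4
Det delta = -4 * 0 = 0
New det = -126 + 0 = -126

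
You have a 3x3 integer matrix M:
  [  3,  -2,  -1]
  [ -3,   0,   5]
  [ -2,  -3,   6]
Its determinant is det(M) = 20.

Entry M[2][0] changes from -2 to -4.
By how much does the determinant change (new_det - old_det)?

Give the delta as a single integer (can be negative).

Answer: 20

Derivation:
Cofactor C_20 = -10
Entry delta = -4 - -2 = -2
Det delta = entry_delta * cofactor = -2 * -10 = 20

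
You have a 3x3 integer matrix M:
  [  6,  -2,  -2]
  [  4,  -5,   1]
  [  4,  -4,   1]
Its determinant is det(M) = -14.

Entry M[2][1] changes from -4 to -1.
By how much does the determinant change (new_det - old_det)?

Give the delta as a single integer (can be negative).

Answer: -42

Derivation:
Cofactor C_21 = -14
Entry delta = -1 - -4 = 3
Det delta = entry_delta * cofactor = 3 * -14 = -42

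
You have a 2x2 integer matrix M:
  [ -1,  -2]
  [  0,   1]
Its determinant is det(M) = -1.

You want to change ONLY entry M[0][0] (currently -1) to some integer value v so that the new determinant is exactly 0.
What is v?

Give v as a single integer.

det is linear in entry M[0][0]: det = old_det + (v - -1) * C_00
Cofactor C_00 = 1
Want det = 0: -1 + (v - -1) * 1 = 0
  (v - -1) = 1 / 1 = 1
  v = -1 + (1) = 0

Answer: 0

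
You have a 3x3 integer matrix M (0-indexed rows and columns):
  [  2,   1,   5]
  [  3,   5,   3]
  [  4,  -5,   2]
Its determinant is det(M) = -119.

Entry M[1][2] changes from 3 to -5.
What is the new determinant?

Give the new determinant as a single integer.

det is linear in row 1: changing M[1][2] by delta changes det by delta * cofactor(1,2).
Cofactor C_12 = (-1)^(1+2) * minor(1,2) = 14
Entry delta = -5 - 3 = -8
Det delta = -8 * 14 = -112
New det = -119 + -112 = -231

Answer: -231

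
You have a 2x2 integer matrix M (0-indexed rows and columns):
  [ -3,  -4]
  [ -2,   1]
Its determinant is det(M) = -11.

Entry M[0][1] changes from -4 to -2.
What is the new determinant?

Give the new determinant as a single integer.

Answer: -7

Derivation:
det is linear in row 0: changing M[0][1] by delta changes det by delta * cofactor(0,1).
Cofactor C_01 = (-1)^(0+1) * minor(0,1) = 2
Entry delta = -2 - -4 = 2
Det delta = 2 * 2 = 4
New det = -11 + 4 = -7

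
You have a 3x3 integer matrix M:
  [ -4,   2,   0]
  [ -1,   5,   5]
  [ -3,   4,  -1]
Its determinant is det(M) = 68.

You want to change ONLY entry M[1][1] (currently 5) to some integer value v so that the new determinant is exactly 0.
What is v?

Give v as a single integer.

det is linear in entry M[1][1]: det = old_det + (v - 5) * C_11
Cofactor C_11 = 4
Want det = 0: 68 + (v - 5) * 4 = 0
  (v - 5) = -68 / 4 = -17
  v = 5 + (-17) = -12

Answer: -12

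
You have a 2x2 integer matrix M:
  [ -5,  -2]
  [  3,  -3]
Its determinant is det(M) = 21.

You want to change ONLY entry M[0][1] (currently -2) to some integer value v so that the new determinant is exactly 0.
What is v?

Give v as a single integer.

Answer: 5

Derivation:
det is linear in entry M[0][1]: det = old_det + (v - -2) * C_01
Cofactor C_01 = -3
Want det = 0: 21 + (v - -2) * -3 = 0
  (v - -2) = -21 / -3 = 7
  v = -2 + (7) = 5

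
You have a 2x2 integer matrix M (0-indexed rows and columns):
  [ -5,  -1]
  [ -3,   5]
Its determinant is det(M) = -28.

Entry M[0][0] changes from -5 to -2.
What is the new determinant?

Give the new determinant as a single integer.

det is linear in row 0: changing M[0][0] by delta changes det by delta * cofactor(0,0).
Cofactor C_00 = (-1)^(0+0) * minor(0,0) = 5
Entry delta = -2 - -5 = 3
Det delta = 3 * 5 = 15
New det = -28 + 15 = -13

Answer: -13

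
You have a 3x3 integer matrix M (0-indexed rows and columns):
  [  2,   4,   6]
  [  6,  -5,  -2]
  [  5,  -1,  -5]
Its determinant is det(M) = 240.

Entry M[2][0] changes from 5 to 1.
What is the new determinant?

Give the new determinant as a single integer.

Answer: 152

Derivation:
det is linear in row 2: changing M[2][0] by delta changes det by delta * cofactor(2,0).
Cofactor C_20 = (-1)^(2+0) * minor(2,0) = 22
Entry delta = 1 - 5 = -4
Det delta = -4 * 22 = -88
New det = 240 + -88 = 152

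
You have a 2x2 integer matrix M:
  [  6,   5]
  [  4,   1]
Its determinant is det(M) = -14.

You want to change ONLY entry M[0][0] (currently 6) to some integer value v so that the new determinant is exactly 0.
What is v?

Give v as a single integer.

det is linear in entry M[0][0]: det = old_det + (v - 6) * C_00
Cofactor C_00 = 1
Want det = 0: -14 + (v - 6) * 1 = 0
  (v - 6) = 14 / 1 = 14
  v = 6 + (14) = 20

Answer: 20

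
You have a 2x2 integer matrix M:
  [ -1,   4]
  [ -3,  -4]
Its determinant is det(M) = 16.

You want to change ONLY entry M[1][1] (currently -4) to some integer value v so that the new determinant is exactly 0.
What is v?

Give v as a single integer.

Answer: 12

Derivation:
det is linear in entry M[1][1]: det = old_det + (v - -4) * C_11
Cofactor C_11 = -1
Want det = 0: 16 + (v - -4) * -1 = 0
  (v - -4) = -16 / -1 = 16
  v = -4 + (16) = 12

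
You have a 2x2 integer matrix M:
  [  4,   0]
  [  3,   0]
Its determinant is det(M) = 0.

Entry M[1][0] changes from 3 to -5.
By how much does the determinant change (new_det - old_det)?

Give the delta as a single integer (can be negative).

Cofactor C_10 = 0
Entry delta = -5 - 3 = -8
Det delta = entry_delta * cofactor = -8 * 0 = 0

Answer: 0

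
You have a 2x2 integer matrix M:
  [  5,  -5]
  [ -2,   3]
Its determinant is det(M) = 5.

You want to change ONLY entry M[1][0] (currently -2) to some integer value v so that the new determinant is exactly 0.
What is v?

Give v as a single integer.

det is linear in entry M[1][0]: det = old_det + (v - -2) * C_10
Cofactor C_10 = 5
Want det = 0: 5 + (v - -2) * 5 = 0
  (v - -2) = -5 / 5 = -1
  v = -2 + (-1) = -3

Answer: -3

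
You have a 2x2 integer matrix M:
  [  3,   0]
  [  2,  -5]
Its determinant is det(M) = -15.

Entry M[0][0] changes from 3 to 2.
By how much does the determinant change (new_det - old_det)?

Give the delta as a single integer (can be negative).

Cofactor C_00 = -5
Entry delta = 2 - 3 = -1
Det delta = entry_delta * cofactor = -1 * -5 = 5

Answer: 5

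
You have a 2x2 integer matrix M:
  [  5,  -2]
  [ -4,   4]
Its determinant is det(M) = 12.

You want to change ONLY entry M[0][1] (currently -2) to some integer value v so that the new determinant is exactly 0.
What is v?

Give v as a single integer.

Answer: -5

Derivation:
det is linear in entry M[0][1]: det = old_det + (v - -2) * C_01
Cofactor C_01 = 4
Want det = 0: 12 + (v - -2) * 4 = 0
  (v - -2) = -12 / 4 = -3
  v = -2 + (-3) = -5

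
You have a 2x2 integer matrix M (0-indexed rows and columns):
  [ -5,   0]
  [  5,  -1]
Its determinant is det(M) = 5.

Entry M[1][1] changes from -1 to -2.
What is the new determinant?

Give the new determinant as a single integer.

Answer: 10

Derivation:
det is linear in row 1: changing M[1][1] by delta changes det by delta * cofactor(1,1).
Cofactor C_11 = (-1)^(1+1) * minor(1,1) = -5
Entry delta = -2 - -1 = -1
Det delta = -1 * -5 = 5
New det = 5 + 5 = 10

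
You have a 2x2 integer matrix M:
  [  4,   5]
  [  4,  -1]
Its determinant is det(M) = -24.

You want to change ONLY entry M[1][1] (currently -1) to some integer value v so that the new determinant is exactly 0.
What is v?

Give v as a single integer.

Answer: 5

Derivation:
det is linear in entry M[1][1]: det = old_det + (v - -1) * C_11
Cofactor C_11 = 4
Want det = 0: -24 + (v - -1) * 4 = 0
  (v - -1) = 24 / 4 = 6
  v = -1 + (6) = 5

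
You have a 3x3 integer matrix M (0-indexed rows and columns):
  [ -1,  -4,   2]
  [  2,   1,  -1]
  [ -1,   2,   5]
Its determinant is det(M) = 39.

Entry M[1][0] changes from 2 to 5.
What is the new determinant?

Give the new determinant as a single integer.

Answer: 111

Derivation:
det is linear in row 1: changing M[1][0] by delta changes det by delta * cofactor(1,0).
Cofactor C_10 = (-1)^(1+0) * minor(1,0) = 24
Entry delta = 5 - 2 = 3
Det delta = 3 * 24 = 72
New det = 39 + 72 = 111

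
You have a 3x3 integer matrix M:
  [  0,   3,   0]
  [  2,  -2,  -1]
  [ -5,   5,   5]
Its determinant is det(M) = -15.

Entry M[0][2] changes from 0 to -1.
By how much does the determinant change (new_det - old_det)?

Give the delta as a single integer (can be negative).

Cofactor C_02 = 0
Entry delta = -1 - 0 = -1
Det delta = entry_delta * cofactor = -1 * 0 = 0

Answer: 0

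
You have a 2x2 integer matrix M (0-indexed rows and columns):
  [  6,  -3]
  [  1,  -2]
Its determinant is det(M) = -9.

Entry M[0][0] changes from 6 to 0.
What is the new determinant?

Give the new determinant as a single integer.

Answer: 3

Derivation:
det is linear in row 0: changing M[0][0] by delta changes det by delta * cofactor(0,0).
Cofactor C_00 = (-1)^(0+0) * minor(0,0) = -2
Entry delta = 0 - 6 = -6
Det delta = -6 * -2 = 12
New det = -9 + 12 = 3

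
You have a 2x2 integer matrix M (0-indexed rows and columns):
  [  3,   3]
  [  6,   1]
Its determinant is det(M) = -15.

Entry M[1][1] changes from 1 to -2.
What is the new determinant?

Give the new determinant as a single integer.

det is linear in row 1: changing M[1][1] by delta changes det by delta * cofactor(1,1).
Cofactor C_11 = (-1)^(1+1) * minor(1,1) = 3
Entry delta = -2 - 1 = -3
Det delta = -3 * 3 = -9
New det = -15 + -9 = -24

Answer: -24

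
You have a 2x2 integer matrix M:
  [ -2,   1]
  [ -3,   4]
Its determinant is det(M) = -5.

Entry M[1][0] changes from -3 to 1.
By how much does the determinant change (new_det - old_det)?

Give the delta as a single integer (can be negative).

Answer: -4

Derivation:
Cofactor C_10 = -1
Entry delta = 1 - -3 = 4
Det delta = entry_delta * cofactor = 4 * -1 = -4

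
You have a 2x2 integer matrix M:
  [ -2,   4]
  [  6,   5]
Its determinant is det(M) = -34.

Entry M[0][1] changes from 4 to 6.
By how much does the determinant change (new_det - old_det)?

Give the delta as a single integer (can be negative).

Cofactor C_01 = -6
Entry delta = 6 - 4 = 2
Det delta = entry_delta * cofactor = 2 * -6 = -12

Answer: -12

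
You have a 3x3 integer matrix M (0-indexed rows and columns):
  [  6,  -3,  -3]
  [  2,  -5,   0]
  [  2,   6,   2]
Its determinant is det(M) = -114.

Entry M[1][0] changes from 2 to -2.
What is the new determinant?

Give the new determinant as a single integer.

det is linear in row 1: changing M[1][0] by delta changes det by delta * cofactor(1,0).
Cofactor C_10 = (-1)^(1+0) * minor(1,0) = -12
Entry delta = -2 - 2 = -4
Det delta = -4 * -12 = 48
New det = -114 + 48 = -66

Answer: -66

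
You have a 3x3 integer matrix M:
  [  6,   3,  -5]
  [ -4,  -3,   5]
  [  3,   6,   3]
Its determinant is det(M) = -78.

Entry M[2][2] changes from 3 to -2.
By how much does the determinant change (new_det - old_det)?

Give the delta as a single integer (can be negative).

Cofactor C_22 = -6
Entry delta = -2 - 3 = -5
Det delta = entry_delta * cofactor = -5 * -6 = 30

Answer: 30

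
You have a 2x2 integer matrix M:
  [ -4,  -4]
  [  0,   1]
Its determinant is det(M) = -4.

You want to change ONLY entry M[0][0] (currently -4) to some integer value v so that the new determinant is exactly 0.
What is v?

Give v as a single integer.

det is linear in entry M[0][0]: det = old_det + (v - -4) * C_00
Cofactor C_00 = 1
Want det = 0: -4 + (v - -4) * 1 = 0
  (v - -4) = 4 / 1 = 4
  v = -4 + (4) = 0

Answer: 0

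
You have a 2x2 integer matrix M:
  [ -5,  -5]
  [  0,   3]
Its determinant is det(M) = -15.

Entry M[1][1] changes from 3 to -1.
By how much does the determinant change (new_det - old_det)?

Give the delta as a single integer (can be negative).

Cofactor C_11 = -5
Entry delta = -1 - 3 = -4
Det delta = entry_delta * cofactor = -4 * -5 = 20

Answer: 20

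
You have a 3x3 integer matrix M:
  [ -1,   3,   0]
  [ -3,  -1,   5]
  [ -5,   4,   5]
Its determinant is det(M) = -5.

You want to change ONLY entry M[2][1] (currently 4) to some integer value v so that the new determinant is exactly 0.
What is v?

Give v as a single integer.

det is linear in entry M[2][1]: det = old_det + (v - 4) * C_21
Cofactor C_21 = 5
Want det = 0: -5 + (v - 4) * 5 = 0
  (v - 4) = 5 / 5 = 1
  v = 4 + (1) = 5

Answer: 5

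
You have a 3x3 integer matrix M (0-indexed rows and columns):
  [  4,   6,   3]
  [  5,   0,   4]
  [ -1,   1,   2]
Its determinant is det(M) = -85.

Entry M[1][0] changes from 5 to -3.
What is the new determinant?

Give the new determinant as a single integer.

det is linear in row 1: changing M[1][0] by delta changes det by delta * cofactor(1,0).
Cofactor C_10 = (-1)^(1+0) * minor(1,0) = -9
Entry delta = -3 - 5 = -8
Det delta = -8 * -9 = 72
New det = -85 + 72 = -13

Answer: -13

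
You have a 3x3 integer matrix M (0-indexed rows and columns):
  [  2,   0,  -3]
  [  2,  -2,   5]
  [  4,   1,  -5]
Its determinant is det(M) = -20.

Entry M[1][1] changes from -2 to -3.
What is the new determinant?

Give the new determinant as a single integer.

det is linear in row 1: changing M[1][1] by delta changes det by delta * cofactor(1,1).
Cofactor C_11 = (-1)^(1+1) * minor(1,1) = 2
Entry delta = -3 - -2 = -1
Det delta = -1 * 2 = -2
New det = -20 + -2 = -22

Answer: -22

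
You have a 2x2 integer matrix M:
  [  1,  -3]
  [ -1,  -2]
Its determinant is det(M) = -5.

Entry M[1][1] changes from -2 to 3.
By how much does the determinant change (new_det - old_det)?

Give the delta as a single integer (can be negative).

Answer: 5

Derivation:
Cofactor C_11 = 1
Entry delta = 3 - -2 = 5
Det delta = entry_delta * cofactor = 5 * 1 = 5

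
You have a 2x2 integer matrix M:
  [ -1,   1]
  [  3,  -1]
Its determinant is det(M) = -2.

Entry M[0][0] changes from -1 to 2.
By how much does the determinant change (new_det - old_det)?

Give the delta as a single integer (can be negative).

Cofactor C_00 = -1
Entry delta = 2 - -1 = 3
Det delta = entry_delta * cofactor = 3 * -1 = -3

Answer: -3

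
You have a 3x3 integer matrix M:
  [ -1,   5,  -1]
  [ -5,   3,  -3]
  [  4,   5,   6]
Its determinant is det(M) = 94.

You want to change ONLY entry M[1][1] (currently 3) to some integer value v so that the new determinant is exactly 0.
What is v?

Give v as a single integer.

Answer: 50

Derivation:
det is linear in entry M[1][1]: det = old_det + (v - 3) * C_11
Cofactor C_11 = -2
Want det = 0: 94 + (v - 3) * -2 = 0
  (v - 3) = -94 / -2 = 47
  v = 3 + (47) = 50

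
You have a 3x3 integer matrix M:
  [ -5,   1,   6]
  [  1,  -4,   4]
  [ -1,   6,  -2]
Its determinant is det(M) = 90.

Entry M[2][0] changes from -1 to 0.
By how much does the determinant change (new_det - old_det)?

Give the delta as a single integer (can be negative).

Answer: 28

Derivation:
Cofactor C_20 = 28
Entry delta = 0 - -1 = 1
Det delta = entry_delta * cofactor = 1 * 28 = 28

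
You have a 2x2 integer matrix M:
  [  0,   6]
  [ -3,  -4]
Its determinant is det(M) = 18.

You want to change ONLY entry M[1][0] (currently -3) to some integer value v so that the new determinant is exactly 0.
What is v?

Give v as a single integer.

Answer: 0

Derivation:
det is linear in entry M[1][0]: det = old_det + (v - -3) * C_10
Cofactor C_10 = -6
Want det = 0: 18 + (v - -3) * -6 = 0
  (v - -3) = -18 / -6 = 3
  v = -3 + (3) = 0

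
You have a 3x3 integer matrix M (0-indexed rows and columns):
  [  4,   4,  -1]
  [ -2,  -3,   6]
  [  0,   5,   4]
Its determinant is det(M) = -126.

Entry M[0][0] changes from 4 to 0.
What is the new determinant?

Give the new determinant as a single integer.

Answer: 42

Derivation:
det is linear in row 0: changing M[0][0] by delta changes det by delta * cofactor(0,0).
Cofactor C_00 = (-1)^(0+0) * minor(0,0) = -42
Entry delta = 0 - 4 = -4
Det delta = -4 * -42 = 168
New det = -126 + 168 = 42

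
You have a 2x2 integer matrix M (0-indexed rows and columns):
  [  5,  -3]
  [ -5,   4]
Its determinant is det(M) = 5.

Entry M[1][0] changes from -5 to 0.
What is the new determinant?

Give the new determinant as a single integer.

det is linear in row 1: changing M[1][0] by delta changes det by delta * cofactor(1,0).
Cofactor C_10 = (-1)^(1+0) * minor(1,0) = 3
Entry delta = 0 - -5 = 5
Det delta = 5 * 3 = 15
New det = 5 + 15 = 20

Answer: 20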